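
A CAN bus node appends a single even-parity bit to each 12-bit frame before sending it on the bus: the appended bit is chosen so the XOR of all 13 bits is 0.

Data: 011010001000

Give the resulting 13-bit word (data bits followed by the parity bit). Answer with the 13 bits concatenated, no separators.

XOR of the 12 data bits: 0⊕1⊕1⊕0⊕1⊕0⊕0⊕0⊕1⊕0⊕0⊕0 = 0
Parity bit = 0 (so all 13 bits XOR to 0).

0110100010000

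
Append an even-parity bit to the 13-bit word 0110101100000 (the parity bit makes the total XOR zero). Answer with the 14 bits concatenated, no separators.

01101011000001

XOR of the 13 data bits: 0⊕1⊕1⊕0⊕1⊕0⊕1⊕1⊕0⊕0⊕0⊕0⊕0 = 1
Parity bit = 1 (so all 14 bits XOR to 0).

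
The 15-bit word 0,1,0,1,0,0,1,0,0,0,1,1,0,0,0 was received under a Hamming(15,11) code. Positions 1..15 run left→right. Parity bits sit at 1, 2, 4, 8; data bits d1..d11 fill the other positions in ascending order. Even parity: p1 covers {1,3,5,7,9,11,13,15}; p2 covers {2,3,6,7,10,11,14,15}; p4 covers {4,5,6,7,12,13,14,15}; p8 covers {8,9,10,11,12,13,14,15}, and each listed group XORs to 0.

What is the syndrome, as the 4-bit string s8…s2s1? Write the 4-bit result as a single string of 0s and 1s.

0110

s1 (pos 1,3,5,7,9,11,13,15): 0⊕0⊕0⊕1⊕0⊕1⊕0⊕0 = 0
s2 (pos 2,3,6,7,10,11,14,15): 1⊕0⊕0⊕1⊕0⊕1⊕0⊕0 = 1
s4 (pos 4,5,6,7,12,13,14,15): 1⊕0⊕0⊕1⊕1⊕0⊕0⊕0 = 1
s8 (pos 8,9,10,11,12,13,14,15): 0⊕0⊕0⊕1⊕1⊕0⊕0⊕0 = 0
Syndrome s8…s1 = 0110 → error at position 6.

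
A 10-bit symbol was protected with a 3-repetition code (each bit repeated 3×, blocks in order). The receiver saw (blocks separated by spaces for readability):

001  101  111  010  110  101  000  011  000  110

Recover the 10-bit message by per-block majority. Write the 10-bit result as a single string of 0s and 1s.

0110110101

Block 1 (001): 1 one → 0
Block 2 (101): 2 ones → 1
Block 3 (111): 3 ones → 1
Block 4 (010): 1 one → 0
Block 5 (110): 2 ones → 1
Block 6 (101): 2 ones → 1
Block 7 (000): 0 ones → 0
Block 8 (011): 2 ones → 1
Block 9 (000): 0 ones → 0
Block 10 (110): 2 ones → 1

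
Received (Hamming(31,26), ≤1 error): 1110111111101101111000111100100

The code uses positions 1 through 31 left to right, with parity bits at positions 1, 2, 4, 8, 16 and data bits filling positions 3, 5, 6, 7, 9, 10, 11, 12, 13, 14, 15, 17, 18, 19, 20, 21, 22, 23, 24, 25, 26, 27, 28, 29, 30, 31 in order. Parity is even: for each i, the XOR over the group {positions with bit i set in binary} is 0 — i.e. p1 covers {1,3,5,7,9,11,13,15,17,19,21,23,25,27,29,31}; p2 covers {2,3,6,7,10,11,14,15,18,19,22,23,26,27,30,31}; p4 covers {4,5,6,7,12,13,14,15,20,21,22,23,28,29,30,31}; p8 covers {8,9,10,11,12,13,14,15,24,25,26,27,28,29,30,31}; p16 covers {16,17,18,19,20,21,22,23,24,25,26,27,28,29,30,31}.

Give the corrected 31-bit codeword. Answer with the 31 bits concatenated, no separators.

s1 (pos 1,3,5,7,9,11,13,15,17,19,21,23,25,27,29,31): 1⊕1⊕1⊕1⊕1⊕1⊕1⊕0⊕1⊕1⊕0⊕1⊕1⊕0⊕1⊕0 = 0
s2 (pos 2,3,6,7,10,11,14,15,18,19,22,23,26,27,30,31): 1⊕1⊕1⊕1⊕1⊕1⊕1⊕0⊕1⊕1⊕0⊕1⊕1⊕0⊕0⊕0 = 1
s4 (pos 4,5,6,7,12,13,14,15,20,21,22,23,28,29,30,31): 0⊕1⊕1⊕1⊕0⊕1⊕1⊕0⊕0⊕0⊕0⊕1⊕0⊕1⊕0⊕0 = 1
s8 (pos 8,9,10,11,12,13,14,15,24,25,26,27,28,29,30,31): 1⊕1⊕1⊕1⊕0⊕1⊕1⊕0⊕1⊕1⊕1⊕0⊕0⊕1⊕0⊕0 = 0
s16 (pos 16,17,18,19,20,21,22,23,24,25,26,27,28,29,30,31): 1⊕1⊕1⊕1⊕0⊕0⊕0⊕1⊕1⊕1⊕1⊕0⊕0⊕1⊕0⊕0 = 1
Syndrome s16…s1 = 10110 → error at position 22.
Flip position 22: 1110111111101101111000111100100 → 1110111111101101111001111100100

1110111111101101111001111100100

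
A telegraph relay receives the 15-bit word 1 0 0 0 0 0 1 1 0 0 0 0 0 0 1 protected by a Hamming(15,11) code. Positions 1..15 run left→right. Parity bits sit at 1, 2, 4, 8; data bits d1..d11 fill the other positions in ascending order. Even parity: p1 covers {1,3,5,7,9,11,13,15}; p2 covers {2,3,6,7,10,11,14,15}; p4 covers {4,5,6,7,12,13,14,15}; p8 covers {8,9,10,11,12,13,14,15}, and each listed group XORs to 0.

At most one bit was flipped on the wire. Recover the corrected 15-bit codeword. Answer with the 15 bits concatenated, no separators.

s1 (pos 1,3,5,7,9,11,13,15): 1⊕0⊕0⊕1⊕0⊕0⊕0⊕1 = 1
s2 (pos 2,3,6,7,10,11,14,15): 0⊕0⊕0⊕1⊕0⊕0⊕0⊕1 = 0
s4 (pos 4,5,6,7,12,13,14,15): 0⊕0⊕0⊕1⊕0⊕0⊕0⊕1 = 0
s8 (pos 8,9,10,11,12,13,14,15): 1⊕0⊕0⊕0⊕0⊕0⊕0⊕1 = 0
Syndrome s8…s1 = 0001 → error at position 1.
Flip position 1: 100000110000001 → 000000110000001

000000110000001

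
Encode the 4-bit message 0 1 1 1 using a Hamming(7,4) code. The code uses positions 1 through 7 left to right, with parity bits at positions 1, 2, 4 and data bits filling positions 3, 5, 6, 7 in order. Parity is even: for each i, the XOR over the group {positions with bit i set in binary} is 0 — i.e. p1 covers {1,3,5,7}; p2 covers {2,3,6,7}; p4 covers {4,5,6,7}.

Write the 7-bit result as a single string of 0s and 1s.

0001111

Place data at non-parity positions: p1 p2 0 p4 1 1 1
p1 (pos 1,3,5,7): XOR of data positions = 0⊕1⊕1 = 0
p2 (pos 2,3,6,7): XOR of data positions = 0⊕1⊕1 = 0
p4 (pos 4,5,6,7): XOR of data positions = 1⊕1⊕1 = 1
Codeword: 0001111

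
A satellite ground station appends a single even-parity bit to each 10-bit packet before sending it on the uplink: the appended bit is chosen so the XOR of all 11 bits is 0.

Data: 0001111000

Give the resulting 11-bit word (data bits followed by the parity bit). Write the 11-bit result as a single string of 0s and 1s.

00011110000

XOR of the 10 data bits: 0⊕0⊕0⊕1⊕1⊕1⊕1⊕0⊕0⊕0 = 0
Parity bit = 0 (so all 11 bits XOR to 0).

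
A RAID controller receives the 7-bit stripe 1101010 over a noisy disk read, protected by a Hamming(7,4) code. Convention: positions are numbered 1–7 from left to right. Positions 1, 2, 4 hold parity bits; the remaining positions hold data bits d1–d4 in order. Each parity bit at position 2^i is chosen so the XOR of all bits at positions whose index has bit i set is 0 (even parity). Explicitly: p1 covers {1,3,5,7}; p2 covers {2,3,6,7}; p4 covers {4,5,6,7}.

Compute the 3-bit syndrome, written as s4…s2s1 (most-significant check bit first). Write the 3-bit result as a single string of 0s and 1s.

s1 (pos 1,3,5,7): 1⊕0⊕0⊕0 = 1
s2 (pos 2,3,6,7): 1⊕0⊕1⊕0 = 0
s4 (pos 4,5,6,7): 1⊕0⊕1⊕0 = 0
Syndrome s4…s1 = 001 → error at position 1.

001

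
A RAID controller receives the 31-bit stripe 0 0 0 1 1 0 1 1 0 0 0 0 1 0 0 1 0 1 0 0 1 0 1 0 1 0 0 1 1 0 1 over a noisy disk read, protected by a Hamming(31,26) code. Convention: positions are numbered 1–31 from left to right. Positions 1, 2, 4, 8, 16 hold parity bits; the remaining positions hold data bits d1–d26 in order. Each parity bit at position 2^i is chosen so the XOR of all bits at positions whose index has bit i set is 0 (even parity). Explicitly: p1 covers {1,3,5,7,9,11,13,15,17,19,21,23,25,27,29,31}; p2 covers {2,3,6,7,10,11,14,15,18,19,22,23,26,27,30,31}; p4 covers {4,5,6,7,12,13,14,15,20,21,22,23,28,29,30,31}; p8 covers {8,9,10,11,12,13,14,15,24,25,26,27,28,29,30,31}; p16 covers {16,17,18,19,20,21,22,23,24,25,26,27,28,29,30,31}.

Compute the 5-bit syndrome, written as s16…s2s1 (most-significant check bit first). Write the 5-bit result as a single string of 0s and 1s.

s1 (pos 1,3,5,7,9,11,13,15,17,19,21,23,25,27,29,31): 0⊕0⊕1⊕1⊕0⊕0⊕1⊕0⊕0⊕0⊕1⊕1⊕1⊕0⊕1⊕1 = 0
s2 (pos 2,3,6,7,10,11,14,15,18,19,22,23,26,27,30,31): 0⊕0⊕0⊕1⊕0⊕0⊕0⊕0⊕1⊕0⊕0⊕1⊕0⊕0⊕0⊕1 = 0
s4 (pos 4,5,6,7,12,13,14,15,20,21,22,23,28,29,30,31): 1⊕1⊕0⊕1⊕0⊕1⊕0⊕0⊕0⊕1⊕0⊕1⊕1⊕1⊕0⊕1 = 1
s8 (pos 8,9,10,11,12,13,14,15,24,25,26,27,28,29,30,31): 1⊕0⊕0⊕0⊕0⊕1⊕0⊕0⊕0⊕1⊕0⊕0⊕1⊕1⊕0⊕1 = 0
s16 (pos 16,17,18,19,20,21,22,23,24,25,26,27,28,29,30,31): 1⊕0⊕1⊕0⊕0⊕1⊕0⊕1⊕0⊕1⊕0⊕0⊕1⊕1⊕0⊕1 = 0
Syndrome s16…s1 = 00100 → error at position 4.

00100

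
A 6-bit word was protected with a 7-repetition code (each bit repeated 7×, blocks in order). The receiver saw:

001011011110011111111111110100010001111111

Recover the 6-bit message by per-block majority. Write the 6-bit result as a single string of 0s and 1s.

011101

Block 1 (0010110): 3 ones → 0
Block 2 (1111001): 5 ones → 1
Block 3 (1111111): 7 ones → 1
Block 4 (1111101): 6 ones → 1
Block 5 (0001000): 1 one → 0
Block 6 (1111111): 7 ones → 1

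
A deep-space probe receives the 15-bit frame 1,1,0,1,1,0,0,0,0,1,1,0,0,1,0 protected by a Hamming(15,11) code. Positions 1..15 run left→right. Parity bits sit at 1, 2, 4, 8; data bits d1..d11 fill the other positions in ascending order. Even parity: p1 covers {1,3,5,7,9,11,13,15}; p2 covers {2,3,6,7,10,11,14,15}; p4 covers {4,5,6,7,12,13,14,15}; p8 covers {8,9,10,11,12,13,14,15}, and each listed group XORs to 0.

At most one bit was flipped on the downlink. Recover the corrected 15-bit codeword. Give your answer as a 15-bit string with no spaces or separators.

110110000110110

s1 (pos 1,3,5,7,9,11,13,15): 1⊕0⊕1⊕0⊕0⊕1⊕0⊕0 = 1
s2 (pos 2,3,6,7,10,11,14,15): 1⊕0⊕0⊕0⊕1⊕1⊕1⊕0 = 0
s4 (pos 4,5,6,7,12,13,14,15): 1⊕1⊕0⊕0⊕0⊕0⊕1⊕0 = 1
s8 (pos 8,9,10,11,12,13,14,15): 0⊕0⊕1⊕1⊕0⊕0⊕1⊕0 = 1
Syndrome s8…s1 = 1101 → error at position 13.
Flip position 13: 110110000110010 → 110110000110110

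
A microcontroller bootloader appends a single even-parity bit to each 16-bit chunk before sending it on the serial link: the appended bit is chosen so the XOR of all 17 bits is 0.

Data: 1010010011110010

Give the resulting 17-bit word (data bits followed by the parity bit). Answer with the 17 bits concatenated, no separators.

XOR of the 16 data bits: 1⊕0⊕1⊕0⊕0⊕1⊕0⊕0⊕1⊕1⊕1⊕1⊕0⊕0⊕1⊕0 = 0
Parity bit = 0 (so all 17 bits XOR to 0).

10100100111100100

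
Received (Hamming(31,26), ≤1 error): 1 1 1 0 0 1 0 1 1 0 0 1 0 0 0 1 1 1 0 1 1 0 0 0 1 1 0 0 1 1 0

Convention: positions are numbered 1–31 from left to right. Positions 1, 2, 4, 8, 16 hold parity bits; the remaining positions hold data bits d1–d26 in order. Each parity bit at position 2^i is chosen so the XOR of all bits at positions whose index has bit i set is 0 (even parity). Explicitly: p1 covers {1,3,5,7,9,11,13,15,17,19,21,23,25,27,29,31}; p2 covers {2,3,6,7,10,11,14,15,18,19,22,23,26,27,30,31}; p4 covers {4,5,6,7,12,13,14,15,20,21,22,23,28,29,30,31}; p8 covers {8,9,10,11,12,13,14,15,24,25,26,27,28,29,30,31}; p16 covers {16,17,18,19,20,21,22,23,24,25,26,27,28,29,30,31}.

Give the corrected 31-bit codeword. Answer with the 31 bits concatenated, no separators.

1110010110010001110110000100110

s1 (pos 1,3,5,7,9,11,13,15,17,19,21,23,25,27,29,31): 1⊕1⊕0⊕0⊕1⊕0⊕0⊕0⊕1⊕0⊕1⊕0⊕1⊕0⊕1⊕0 = 1
s2 (pos 2,3,6,7,10,11,14,15,18,19,22,23,26,27,30,31): 1⊕1⊕1⊕0⊕0⊕0⊕0⊕0⊕1⊕0⊕0⊕0⊕1⊕0⊕1⊕0 = 0
s4 (pos 4,5,6,7,12,13,14,15,20,21,22,23,28,29,30,31): 0⊕0⊕1⊕0⊕1⊕0⊕0⊕0⊕1⊕1⊕0⊕0⊕0⊕1⊕1⊕0 = 0
s8 (pos 8,9,10,11,12,13,14,15,24,25,26,27,28,29,30,31): 1⊕1⊕0⊕0⊕1⊕0⊕0⊕0⊕0⊕1⊕1⊕0⊕0⊕1⊕1⊕0 = 1
s16 (pos 16,17,18,19,20,21,22,23,24,25,26,27,28,29,30,31): 1⊕1⊕1⊕0⊕1⊕1⊕0⊕0⊕0⊕1⊕1⊕0⊕0⊕1⊕1⊕0 = 1
Syndrome s16…s1 = 11001 → error at position 25.
Flip position 25: 1110010110010001110110001100110 → 1110010110010001110110000100110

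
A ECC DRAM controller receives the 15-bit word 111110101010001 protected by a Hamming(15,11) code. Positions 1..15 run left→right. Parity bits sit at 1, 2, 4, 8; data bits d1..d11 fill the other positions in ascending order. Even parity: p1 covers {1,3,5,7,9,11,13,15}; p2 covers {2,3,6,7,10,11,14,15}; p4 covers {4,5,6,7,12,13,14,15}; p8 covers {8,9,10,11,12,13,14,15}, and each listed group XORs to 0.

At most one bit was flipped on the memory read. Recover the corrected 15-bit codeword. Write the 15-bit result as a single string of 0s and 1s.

s1 (pos 1,3,5,7,9,11,13,15): 1⊕1⊕1⊕1⊕1⊕1⊕0⊕1 = 1
s2 (pos 2,3,6,7,10,11,14,15): 1⊕1⊕0⊕1⊕0⊕1⊕0⊕1 = 1
s4 (pos 4,5,6,7,12,13,14,15): 1⊕1⊕0⊕1⊕0⊕0⊕0⊕1 = 0
s8 (pos 8,9,10,11,12,13,14,15): 0⊕1⊕0⊕1⊕0⊕0⊕0⊕1 = 1
Syndrome s8…s1 = 1011 → error at position 11.
Flip position 11: 111110101010001 → 111110101000001

111110101000001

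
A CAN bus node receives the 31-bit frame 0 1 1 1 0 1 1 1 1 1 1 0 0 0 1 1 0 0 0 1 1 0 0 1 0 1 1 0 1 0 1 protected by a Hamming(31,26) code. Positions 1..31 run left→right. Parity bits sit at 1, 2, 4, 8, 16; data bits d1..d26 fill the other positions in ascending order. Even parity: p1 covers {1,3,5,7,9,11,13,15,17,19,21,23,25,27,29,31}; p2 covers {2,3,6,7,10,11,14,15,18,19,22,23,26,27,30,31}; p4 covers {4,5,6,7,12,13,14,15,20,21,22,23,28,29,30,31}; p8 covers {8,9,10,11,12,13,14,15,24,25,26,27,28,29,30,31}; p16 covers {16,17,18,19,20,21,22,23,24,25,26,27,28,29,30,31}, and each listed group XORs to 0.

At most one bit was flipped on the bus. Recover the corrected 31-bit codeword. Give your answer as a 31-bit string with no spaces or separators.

s1 (pos 1,3,5,7,9,11,13,15,17,19,21,23,25,27,29,31): 0⊕1⊕0⊕1⊕1⊕1⊕0⊕1⊕0⊕0⊕1⊕0⊕0⊕1⊕1⊕1 = 1
s2 (pos 2,3,6,7,10,11,14,15,18,19,22,23,26,27,30,31): 1⊕1⊕1⊕1⊕1⊕1⊕0⊕1⊕0⊕0⊕0⊕0⊕1⊕1⊕0⊕1 = 0
s4 (pos 4,5,6,7,12,13,14,15,20,21,22,23,28,29,30,31): 1⊕0⊕1⊕1⊕0⊕0⊕0⊕1⊕1⊕1⊕0⊕0⊕0⊕1⊕0⊕1 = 0
s8 (pos 8,9,10,11,12,13,14,15,24,25,26,27,28,29,30,31): 1⊕1⊕1⊕1⊕0⊕0⊕0⊕1⊕1⊕0⊕1⊕1⊕0⊕1⊕0⊕1 = 0
s16 (pos 16,17,18,19,20,21,22,23,24,25,26,27,28,29,30,31): 1⊕0⊕0⊕0⊕1⊕1⊕0⊕0⊕1⊕0⊕1⊕1⊕0⊕1⊕0⊕1 = 0
Syndrome s16…s1 = 00001 → error at position 1.
Flip position 1: 0111011111100011000110010110101 → 1111011111100011000110010110101

1111011111100011000110010110101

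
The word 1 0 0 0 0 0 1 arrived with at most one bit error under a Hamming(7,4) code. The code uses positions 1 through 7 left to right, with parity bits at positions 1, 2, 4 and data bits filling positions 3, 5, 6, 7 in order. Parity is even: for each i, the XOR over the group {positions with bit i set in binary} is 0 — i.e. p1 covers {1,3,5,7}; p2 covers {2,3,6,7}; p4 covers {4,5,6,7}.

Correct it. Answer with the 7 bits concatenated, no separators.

s1 (pos 1,3,5,7): 1⊕0⊕0⊕1 = 0
s2 (pos 2,3,6,7): 0⊕0⊕0⊕1 = 1
s4 (pos 4,5,6,7): 0⊕0⊕0⊕1 = 1
Syndrome s4…s1 = 110 → error at position 6.
Flip position 6: 1000001 → 1000011

1000011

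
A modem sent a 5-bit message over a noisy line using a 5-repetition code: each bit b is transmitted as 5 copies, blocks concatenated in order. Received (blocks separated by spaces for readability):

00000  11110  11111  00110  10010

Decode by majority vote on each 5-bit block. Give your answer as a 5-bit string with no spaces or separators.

01100

Block 1 (00000): 0 ones → 0
Block 2 (11110): 4 ones → 1
Block 3 (11111): 5 ones → 1
Block 4 (00110): 2 ones → 0
Block 5 (10010): 2 ones → 0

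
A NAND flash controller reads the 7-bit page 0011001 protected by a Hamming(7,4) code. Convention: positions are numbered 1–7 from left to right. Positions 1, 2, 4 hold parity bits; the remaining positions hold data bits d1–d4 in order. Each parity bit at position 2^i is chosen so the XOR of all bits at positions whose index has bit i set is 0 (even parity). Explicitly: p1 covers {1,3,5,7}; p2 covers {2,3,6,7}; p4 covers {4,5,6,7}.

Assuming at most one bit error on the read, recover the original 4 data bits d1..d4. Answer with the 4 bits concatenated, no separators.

1001

s1 (pos 1,3,5,7): 0⊕1⊕0⊕1 = 0
s2 (pos 2,3,6,7): 0⊕1⊕0⊕1 = 0
s4 (pos 4,5,6,7): 1⊕0⊕0⊕1 = 0
Syndrome s4…s1 = 000 → no error.
Read data bits from positions 3,5,6,7: 1001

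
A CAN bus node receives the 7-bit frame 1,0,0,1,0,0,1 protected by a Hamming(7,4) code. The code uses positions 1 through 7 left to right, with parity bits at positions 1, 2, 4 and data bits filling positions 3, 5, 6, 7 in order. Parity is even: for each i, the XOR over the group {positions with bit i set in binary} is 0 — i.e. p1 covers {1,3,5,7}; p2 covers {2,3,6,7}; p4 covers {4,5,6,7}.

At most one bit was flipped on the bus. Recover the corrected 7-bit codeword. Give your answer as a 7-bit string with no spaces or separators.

s1 (pos 1,3,5,7): 1⊕0⊕0⊕1 = 0
s2 (pos 2,3,6,7): 0⊕0⊕0⊕1 = 1
s4 (pos 4,5,6,7): 1⊕0⊕0⊕1 = 0
Syndrome s4…s1 = 010 → error at position 2.
Flip position 2: 1001001 → 1101001

1101001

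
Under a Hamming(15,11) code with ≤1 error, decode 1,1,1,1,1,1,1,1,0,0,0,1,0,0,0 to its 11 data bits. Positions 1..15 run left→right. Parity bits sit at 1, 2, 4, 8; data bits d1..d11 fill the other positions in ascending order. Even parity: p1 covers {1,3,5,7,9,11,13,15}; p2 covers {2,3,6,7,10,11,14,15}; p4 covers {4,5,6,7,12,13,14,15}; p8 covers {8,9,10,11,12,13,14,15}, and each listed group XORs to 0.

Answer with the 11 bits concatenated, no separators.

s1 (pos 1,3,5,7,9,11,13,15): 1⊕1⊕1⊕1⊕0⊕0⊕0⊕0 = 0
s2 (pos 2,3,6,7,10,11,14,15): 1⊕1⊕1⊕1⊕0⊕0⊕0⊕0 = 0
s4 (pos 4,5,6,7,12,13,14,15): 1⊕1⊕1⊕1⊕1⊕0⊕0⊕0 = 1
s8 (pos 8,9,10,11,12,13,14,15): 1⊕0⊕0⊕0⊕1⊕0⊕0⊕0 = 0
Syndrome s8…s1 = 0100 → error at position 4.
Flip position 4: 111111110001000 → 111011110001000
Read data bits from positions 3,5,6,7,9,10,11,12,13,14,15: 11110001000

11110001000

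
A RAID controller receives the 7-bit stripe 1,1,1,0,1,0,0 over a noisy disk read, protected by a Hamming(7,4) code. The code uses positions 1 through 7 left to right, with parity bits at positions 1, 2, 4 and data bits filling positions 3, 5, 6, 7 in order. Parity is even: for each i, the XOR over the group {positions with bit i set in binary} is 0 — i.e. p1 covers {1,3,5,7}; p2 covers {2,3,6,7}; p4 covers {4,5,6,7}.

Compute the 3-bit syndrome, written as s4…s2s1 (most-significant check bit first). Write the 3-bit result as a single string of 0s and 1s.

101

s1 (pos 1,3,5,7): 1⊕1⊕1⊕0 = 1
s2 (pos 2,3,6,7): 1⊕1⊕0⊕0 = 0
s4 (pos 4,5,6,7): 0⊕1⊕0⊕0 = 1
Syndrome s4…s1 = 101 → error at position 5.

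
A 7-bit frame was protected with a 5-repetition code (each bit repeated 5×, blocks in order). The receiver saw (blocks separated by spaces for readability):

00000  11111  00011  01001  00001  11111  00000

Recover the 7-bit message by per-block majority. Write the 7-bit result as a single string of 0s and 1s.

0100010

Block 1 (00000): 0 ones → 0
Block 2 (11111): 5 ones → 1
Block 3 (00011): 2 ones → 0
Block 4 (01001): 2 ones → 0
Block 5 (00001): 1 one → 0
Block 6 (11111): 5 ones → 1
Block 7 (00000): 0 ones → 0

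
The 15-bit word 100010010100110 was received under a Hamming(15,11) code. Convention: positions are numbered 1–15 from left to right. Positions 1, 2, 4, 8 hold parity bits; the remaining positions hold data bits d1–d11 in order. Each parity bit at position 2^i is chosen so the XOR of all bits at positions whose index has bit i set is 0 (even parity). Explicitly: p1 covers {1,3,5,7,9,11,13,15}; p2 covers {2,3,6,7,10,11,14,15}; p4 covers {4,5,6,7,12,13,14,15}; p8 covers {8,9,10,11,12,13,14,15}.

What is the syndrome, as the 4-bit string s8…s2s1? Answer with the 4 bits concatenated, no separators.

0101

s1 (pos 1,3,5,7,9,11,13,15): 1⊕0⊕1⊕0⊕0⊕0⊕1⊕0 = 1
s2 (pos 2,3,6,7,10,11,14,15): 0⊕0⊕0⊕0⊕1⊕0⊕1⊕0 = 0
s4 (pos 4,5,6,7,12,13,14,15): 0⊕1⊕0⊕0⊕0⊕1⊕1⊕0 = 1
s8 (pos 8,9,10,11,12,13,14,15): 1⊕0⊕1⊕0⊕0⊕1⊕1⊕0 = 0
Syndrome s8…s1 = 0101 → error at position 5.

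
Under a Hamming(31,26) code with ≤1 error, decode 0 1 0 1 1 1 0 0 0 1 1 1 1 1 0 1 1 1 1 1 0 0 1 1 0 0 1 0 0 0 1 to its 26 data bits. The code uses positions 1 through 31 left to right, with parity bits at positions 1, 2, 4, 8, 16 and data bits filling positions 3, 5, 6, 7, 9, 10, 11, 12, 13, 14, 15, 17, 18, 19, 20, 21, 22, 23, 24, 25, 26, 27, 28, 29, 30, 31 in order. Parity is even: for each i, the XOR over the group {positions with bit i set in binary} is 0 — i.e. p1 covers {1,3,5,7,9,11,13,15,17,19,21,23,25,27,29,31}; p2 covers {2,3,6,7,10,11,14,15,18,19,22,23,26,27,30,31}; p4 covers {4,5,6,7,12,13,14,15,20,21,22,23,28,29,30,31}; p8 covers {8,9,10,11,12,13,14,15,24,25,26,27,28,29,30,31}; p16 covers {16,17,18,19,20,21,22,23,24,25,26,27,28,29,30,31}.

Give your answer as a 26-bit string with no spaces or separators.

01100111110111000110010001

s1 (pos 1,3,5,7,9,11,13,15,17,19,21,23,25,27,29,31): 0⊕0⊕1⊕0⊕0⊕1⊕1⊕0⊕1⊕1⊕0⊕1⊕0⊕1⊕0⊕1 = 0
s2 (pos 2,3,6,7,10,11,14,15,18,19,22,23,26,27,30,31): 1⊕0⊕1⊕0⊕1⊕1⊕1⊕0⊕1⊕1⊕0⊕1⊕0⊕1⊕0⊕1 = 0
s4 (pos 4,5,6,7,12,13,14,15,20,21,22,23,28,29,30,31): 1⊕1⊕1⊕0⊕1⊕1⊕1⊕0⊕1⊕0⊕0⊕1⊕0⊕0⊕0⊕1 = 1
s8 (pos 8,9,10,11,12,13,14,15,24,25,26,27,28,29,30,31): 0⊕0⊕1⊕1⊕1⊕1⊕1⊕0⊕1⊕0⊕0⊕1⊕0⊕0⊕0⊕1 = 0
s16 (pos 16,17,18,19,20,21,22,23,24,25,26,27,28,29,30,31): 1⊕1⊕1⊕1⊕1⊕0⊕0⊕1⊕1⊕0⊕0⊕1⊕0⊕0⊕0⊕1 = 1
Syndrome s16…s1 = 10100 → error at position 20.
Flip position 20: 0101110001111101111100110010001 → 0101110001111101111000110010001
Read data bits from positions 3,5,6,7,9,10,11,12,13,14,15,17,18,19,20,21,22,23,24,25,26,27,28,29,30,31: 01100111110111000110010001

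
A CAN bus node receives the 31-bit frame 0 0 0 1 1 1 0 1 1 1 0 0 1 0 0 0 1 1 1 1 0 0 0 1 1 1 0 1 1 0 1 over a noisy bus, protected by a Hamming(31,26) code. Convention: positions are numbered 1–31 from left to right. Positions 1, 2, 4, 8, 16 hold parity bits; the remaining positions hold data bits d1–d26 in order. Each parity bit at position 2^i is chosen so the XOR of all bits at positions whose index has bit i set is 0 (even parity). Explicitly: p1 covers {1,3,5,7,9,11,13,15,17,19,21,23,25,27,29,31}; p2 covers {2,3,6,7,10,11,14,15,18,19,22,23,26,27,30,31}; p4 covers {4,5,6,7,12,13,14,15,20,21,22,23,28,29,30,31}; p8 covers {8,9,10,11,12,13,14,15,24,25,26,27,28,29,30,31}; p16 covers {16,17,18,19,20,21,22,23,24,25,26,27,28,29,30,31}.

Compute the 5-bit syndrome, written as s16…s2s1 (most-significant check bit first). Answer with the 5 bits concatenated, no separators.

s1 (pos 1,3,5,7,9,11,13,15,17,19,21,23,25,27,29,31): 0⊕0⊕1⊕0⊕1⊕0⊕1⊕0⊕1⊕1⊕0⊕0⊕1⊕0⊕1⊕1 = 0
s2 (pos 2,3,6,7,10,11,14,15,18,19,22,23,26,27,30,31): 0⊕0⊕1⊕0⊕1⊕0⊕0⊕0⊕1⊕1⊕0⊕0⊕1⊕0⊕0⊕1 = 0
s4 (pos 4,5,6,7,12,13,14,15,20,21,22,23,28,29,30,31): 1⊕1⊕1⊕0⊕0⊕1⊕0⊕0⊕1⊕0⊕0⊕0⊕1⊕1⊕0⊕1 = 0
s8 (pos 8,9,10,11,12,13,14,15,24,25,26,27,28,29,30,31): 1⊕1⊕1⊕0⊕0⊕1⊕0⊕0⊕1⊕1⊕1⊕0⊕1⊕1⊕0⊕1 = 0
s16 (pos 16,17,18,19,20,21,22,23,24,25,26,27,28,29,30,31): 0⊕1⊕1⊕1⊕1⊕0⊕0⊕0⊕1⊕1⊕1⊕0⊕1⊕1⊕0⊕1 = 0
Syndrome s16…s1 = 00000 → no error.

00000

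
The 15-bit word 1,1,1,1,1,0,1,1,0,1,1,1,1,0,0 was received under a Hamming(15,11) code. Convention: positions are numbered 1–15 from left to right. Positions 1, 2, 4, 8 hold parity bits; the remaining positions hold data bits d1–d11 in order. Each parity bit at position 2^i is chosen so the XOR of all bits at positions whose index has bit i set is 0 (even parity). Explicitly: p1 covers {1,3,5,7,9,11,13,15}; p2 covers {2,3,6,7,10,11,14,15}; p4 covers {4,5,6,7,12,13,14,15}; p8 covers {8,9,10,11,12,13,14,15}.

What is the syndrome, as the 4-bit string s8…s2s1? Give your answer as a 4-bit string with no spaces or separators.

1110

s1 (pos 1,3,5,7,9,11,13,15): 1⊕1⊕1⊕1⊕0⊕1⊕1⊕0 = 0
s2 (pos 2,3,6,7,10,11,14,15): 1⊕1⊕0⊕1⊕1⊕1⊕0⊕0 = 1
s4 (pos 4,5,6,7,12,13,14,15): 1⊕1⊕0⊕1⊕1⊕1⊕0⊕0 = 1
s8 (pos 8,9,10,11,12,13,14,15): 1⊕0⊕1⊕1⊕1⊕1⊕0⊕0 = 1
Syndrome s8…s1 = 1110 → error at position 14.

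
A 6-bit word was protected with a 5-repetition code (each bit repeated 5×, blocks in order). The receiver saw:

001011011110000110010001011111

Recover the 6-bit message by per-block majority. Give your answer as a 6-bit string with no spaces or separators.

010101

Block 1 (00101): 2 ones → 0
Block 2 (10111): 4 ones → 1
Block 3 (10000): 1 one → 0
Block 4 (11001): 3 ones → 1
Block 5 (00010): 1 one → 0
Block 6 (11111): 5 ones → 1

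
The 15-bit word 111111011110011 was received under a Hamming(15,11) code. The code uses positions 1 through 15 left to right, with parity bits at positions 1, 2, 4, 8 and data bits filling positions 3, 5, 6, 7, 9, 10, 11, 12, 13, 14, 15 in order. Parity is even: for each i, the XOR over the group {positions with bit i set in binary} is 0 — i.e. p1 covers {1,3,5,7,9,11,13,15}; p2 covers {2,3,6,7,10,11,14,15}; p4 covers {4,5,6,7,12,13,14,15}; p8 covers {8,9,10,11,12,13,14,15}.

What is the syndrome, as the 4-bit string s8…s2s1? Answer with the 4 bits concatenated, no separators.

0110

s1 (pos 1,3,5,7,9,11,13,15): 1⊕1⊕1⊕0⊕1⊕1⊕0⊕1 = 0
s2 (pos 2,3,6,7,10,11,14,15): 1⊕1⊕1⊕0⊕1⊕1⊕1⊕1 = 1
s4 (pos 4,5,6,7,12,13,14,15): 1⊕1⊕1⊕0⊕0⊕0⊕1⊕1 = 1
s8 (pos 8,9,10,11,12,13,14,15): 1⊕1⊕1⊕1⊕0⊕0⊕1⊕1 = 0
Syndrome s8…s1 = 0110 → error at position 6.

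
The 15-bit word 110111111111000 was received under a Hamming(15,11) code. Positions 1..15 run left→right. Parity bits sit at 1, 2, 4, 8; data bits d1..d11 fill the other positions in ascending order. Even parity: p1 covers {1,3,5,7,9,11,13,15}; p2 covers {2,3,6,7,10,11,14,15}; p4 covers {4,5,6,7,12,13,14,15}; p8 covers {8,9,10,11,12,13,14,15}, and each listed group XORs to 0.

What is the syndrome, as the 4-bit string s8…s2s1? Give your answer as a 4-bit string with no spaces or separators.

s1 (pos 1,3,5,7,9,11,13,15): 1⊕0⊕1⊕1⊕1⊕1⊕0⊕0 = 1
s2 (pos 2,3,6,7,10,11,14,15): 1⊕0⊕1⊕1⊕1⊕1⊕0⊕0 = 1
s4 (pos 4,5,6,7,12,13,14,15): 1⊕1⊕1⊕1⊕1⊕0⊕0⊕0 = 1
s8 (pos 8,9,10,11,12,13,14,15): 1⊕1⊕1⊕1⊕1⊕0⊕0⊕0 = 1
Syndrome s8…s1 = 1111 → error at position 15.

1111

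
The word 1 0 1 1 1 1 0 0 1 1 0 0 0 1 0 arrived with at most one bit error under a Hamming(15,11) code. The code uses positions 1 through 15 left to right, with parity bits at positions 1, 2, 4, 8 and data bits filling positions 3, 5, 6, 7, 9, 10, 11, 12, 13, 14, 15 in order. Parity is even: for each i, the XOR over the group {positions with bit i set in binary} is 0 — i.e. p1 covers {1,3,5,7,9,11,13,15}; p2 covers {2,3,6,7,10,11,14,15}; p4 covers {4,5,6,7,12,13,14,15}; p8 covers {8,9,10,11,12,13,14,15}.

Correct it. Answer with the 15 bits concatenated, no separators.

s1 (pos 1,3,5,7,9,11,13,15): 1⊕1⊕1⊕0⊕1⊕0⊕0⊕0 = 0
s2 (pos 2,3,6,7,10,11,14,15): 0⊕1⊕1⊕0⊕1⊕0⊕1⊕0 = 0
s4 (pos 4,5,6,7,12,13,14,15): 1⊕1⊕1⊕0⊕0⊕0⊕1⊕0 = 0
s8 (pos 8,9,10,11,12,13,14,15): 0⊕1⊕1⊕0⊕0⊕0⊕1⊕0 = 1
Syndrome s8…s1 = 1000 → error at position 8.
Flip position 8: 101111001100010 → 101111011100010

101111011100010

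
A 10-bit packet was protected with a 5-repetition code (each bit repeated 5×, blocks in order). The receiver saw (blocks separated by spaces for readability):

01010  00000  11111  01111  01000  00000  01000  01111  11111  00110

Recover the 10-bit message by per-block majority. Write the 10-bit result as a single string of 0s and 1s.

Block 1 (01010): 2 ones → 0
Block 2 (00000): 0 ones → 0
Block 3 (11111): 5 ones → 1
Block 4 (01111): 4 ones → 1
Block 5 (01000): 1 one → 0
Block 6 (00000): 0 ones → 0
Block 7 (01000): 1 one → 0
Block 8 (01111): 4 ones → 1
Block 9 (11111): 5 ones → 1
Block 10 (00110): 2 ones → 0

0011000110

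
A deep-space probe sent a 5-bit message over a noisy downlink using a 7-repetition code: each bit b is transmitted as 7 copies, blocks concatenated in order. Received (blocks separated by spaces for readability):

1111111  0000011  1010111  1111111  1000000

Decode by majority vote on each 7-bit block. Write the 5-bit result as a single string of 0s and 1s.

Block 1 (1111111): 7 ones → 1
Block 2 (0000011): 2 ones → 0
Block 3 (1010111): 5 ones → 1
Block 4 (1111111): 7 ones → 1
Block 5 (1000000): 1 one → 0

10110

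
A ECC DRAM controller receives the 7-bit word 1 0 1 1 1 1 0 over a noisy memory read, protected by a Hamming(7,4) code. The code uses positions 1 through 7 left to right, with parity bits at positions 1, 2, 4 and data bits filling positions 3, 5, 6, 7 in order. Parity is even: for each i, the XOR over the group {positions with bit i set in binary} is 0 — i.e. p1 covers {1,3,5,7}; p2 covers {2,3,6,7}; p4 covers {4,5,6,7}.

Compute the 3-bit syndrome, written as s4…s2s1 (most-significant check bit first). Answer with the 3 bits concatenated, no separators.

s1 (pos 1,3,5,7): 1⊕1⊕1⊕0 = 1
s2 (pos 2,3,6,7): 0⊕1⊕1⊕0 = 0
s4 (pos 4,5,6,7): 1⊕1⊕1⊕0 = 1
Syndrome s4…s1 = 101 → error at position 5.

101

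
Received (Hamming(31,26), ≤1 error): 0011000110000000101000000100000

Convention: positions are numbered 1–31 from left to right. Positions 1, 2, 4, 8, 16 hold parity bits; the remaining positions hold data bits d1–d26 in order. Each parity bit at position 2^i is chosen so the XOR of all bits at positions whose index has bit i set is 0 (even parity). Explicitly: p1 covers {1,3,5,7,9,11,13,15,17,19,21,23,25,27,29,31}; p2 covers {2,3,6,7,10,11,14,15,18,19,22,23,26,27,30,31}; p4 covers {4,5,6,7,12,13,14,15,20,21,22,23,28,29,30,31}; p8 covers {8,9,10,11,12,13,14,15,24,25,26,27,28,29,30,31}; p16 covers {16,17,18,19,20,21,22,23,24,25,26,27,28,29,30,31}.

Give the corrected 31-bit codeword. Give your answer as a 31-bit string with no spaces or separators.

s1 (pos 1,3,5,7,9,11,13,15,17,19,21,23,25,27,29,31): 0⊕1⊕0⊕0⊕1⊕0⊕0⊕0⊕1⊕1⊕0⊕0⊕0⊕0⊕0⊕0 = 0
s2 (pos 2,3,6,7,10,11,14,15,18,19,22,23,26,27,30,31): 0⊕1⊕0⊕0⊕0⊕0⊕0⊕0⊕0⊕1⊕0⊕0⊕1⊕0⊕0⊕0 = 1
s4 (pos 4,5,6,7,12,13,14,15,20,21,22,23,28,29,30,31): 1⊕0⊕0⊕0⊕0⊕0⊕0⊕0⊕0⊕0⊕0⊕0⊕0⊕0⊕0⊕0 = 1
s8 (pos 8,9,10,11,12,13,14,15,24,25,26,27,28,29,30,31): 1⊕1⊕0⊕0⊕0⊕0⊕0⊕0⊕0⊕0⊕1⊕0⊕0⊕0⊕0⊕0 = 1
s16 (pos 16,17,18,19,20,21,22,23,24,25,26,27,28,29,30,31): 0⊕1⊕0⊕1⊕0⊕0⊕0⊕0⊕0⊕0⊕1⊕0⊕0⊕0⊕0⊕0 = 1
Syndrome s16…s1 = 11110 → error at position 30.
Flip position 30: 0011000110000000101000000100000 → 0011000110000000101000000100010

0011000110000000101000000100010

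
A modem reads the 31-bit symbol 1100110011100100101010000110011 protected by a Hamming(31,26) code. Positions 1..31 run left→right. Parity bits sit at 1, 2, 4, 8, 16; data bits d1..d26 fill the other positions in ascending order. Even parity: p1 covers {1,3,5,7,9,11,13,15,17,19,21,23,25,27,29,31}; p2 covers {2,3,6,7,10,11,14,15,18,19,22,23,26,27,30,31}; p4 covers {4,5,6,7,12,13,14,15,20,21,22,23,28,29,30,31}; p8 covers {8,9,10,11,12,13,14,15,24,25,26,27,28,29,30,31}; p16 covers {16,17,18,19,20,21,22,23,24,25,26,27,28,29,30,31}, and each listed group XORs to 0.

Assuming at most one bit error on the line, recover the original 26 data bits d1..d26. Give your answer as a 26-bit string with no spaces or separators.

s1 (pos 1,3,5,7,9,11,13,15,17,19,21,23,25,27,29,31): 1⊕0⊕1⊕0⊕1⊕1⊕0⊕0⊕1⊕1⊕1⊕0⊕0⊕1⊕0⊕1 = 1
s2 (pos 2,3,6,7,10,11,14,15,18,19,22,23,26,27,30,31): 1⊕0⊕1⊕0⊕1⊕1⊕1⊕0⊕0⊕1⊕0⊕0⊕1⊕1⊕1⊕1 = 0
s4 (pos 4,5,6,7,12,13,14,15,20,21,22,23,28,29,30,31): 0⊕1⊕1⊕0⊕0⊕0⊕1⊕0⊕0⊕1⊕0⊕0⊕0⊕0⊕1⊕1 = 0
s8 (pos 8,9,10,11,12,13,14,15,24,25,26,27,28,29,30,31): 0⊕1⊕1⊕1⊕0⊕0⊕1⊕0⊕0⊕0⊕1⊕1⊕0⊕0⊕1⊕1 = 0
s16 (pos 16,17,18,19,20,21,22,23,24,25,26,27,28,29,30,31): 0⊕1⊕0⊕1⊕0⊕1⊕0⊕0⊕0⊕0⊕1⊕1⊕0⊕0⊕1⊕1 = 1
Syndrome s16…s1 = 10001 → error at position 17.
Flip position 17: 1100110011100100101010000110011 → 1100110011100100001010000110011
Read data bits from positions 3,5,6,7,9,10,11,12,13,14,15,17,18,19,20,21,22,23,24,25,26,27,28,29,30,31: 01101110010001010000110011

01101110010001010000110011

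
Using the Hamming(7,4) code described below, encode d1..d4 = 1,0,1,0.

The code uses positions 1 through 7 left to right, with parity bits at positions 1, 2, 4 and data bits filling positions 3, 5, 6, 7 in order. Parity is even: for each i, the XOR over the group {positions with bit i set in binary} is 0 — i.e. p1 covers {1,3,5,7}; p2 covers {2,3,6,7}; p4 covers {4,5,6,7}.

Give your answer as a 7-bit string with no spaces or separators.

1011010

Place data at non-parity positions: p1 p2 1 p4 0 1 0
p1 (pos 1,3,5,7): XOR of data positions = 1⊕0⊕0 = 1
p2 (pos 2,3,6,7): XOR of data positions = 1⊕1⊕0 = 0
p4 (pos 4,5,6,7): XOR of data positions = 0⊕1⊕0 = 1
Codeword: 1011010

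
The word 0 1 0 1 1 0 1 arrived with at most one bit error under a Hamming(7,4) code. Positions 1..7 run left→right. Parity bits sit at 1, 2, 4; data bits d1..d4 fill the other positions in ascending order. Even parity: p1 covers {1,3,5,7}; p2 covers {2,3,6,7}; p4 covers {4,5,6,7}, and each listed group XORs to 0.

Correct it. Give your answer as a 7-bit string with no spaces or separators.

0100101

s1 (pos 1,3,5,7): 0⊕0⊕1⊕1 = 0
s2 (pos 2,3,6,7): 1⊕0⊕0⊕1 = 0
s4 (pos 4,5,6,7): 1⊕1⊕0⊕1 = 1
Syndrome s4…s1 = 100 → error at position 4.
Flip position 4: 0101101 → 0100101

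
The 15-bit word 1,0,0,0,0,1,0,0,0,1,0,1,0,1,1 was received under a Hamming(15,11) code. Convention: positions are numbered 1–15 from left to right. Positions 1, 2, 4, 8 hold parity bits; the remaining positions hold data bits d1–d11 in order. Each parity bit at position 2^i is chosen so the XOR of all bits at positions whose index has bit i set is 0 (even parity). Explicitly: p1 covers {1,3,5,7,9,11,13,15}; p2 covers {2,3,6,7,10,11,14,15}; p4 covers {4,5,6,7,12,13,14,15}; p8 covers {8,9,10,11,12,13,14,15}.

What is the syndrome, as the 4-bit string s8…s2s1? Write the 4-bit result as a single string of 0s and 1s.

s1 (pos 1,3,5,7,9,11,13,15): 1⊕0⊕0⊕0⊕0⊕0⊕0⊕1 = 0
s2 (pos 2,3,6,7,10,11,14,15): 0⊕0⊕1⊕0⊕1⊕0⊕1⊕1 = 0
s4 (pos 4,5,6,7,12,13,14,15): 0⊕0⊕1⊕0⊕1⊕0⊕1⊕1 = 0
s8 (pos 8,9,10,11,12,13,14,15): 0⊕0⊕1⊕0⊕1⊕0⊕1⊕1 = 0
Syndrome s8…s1 = 0000 → no error.

0000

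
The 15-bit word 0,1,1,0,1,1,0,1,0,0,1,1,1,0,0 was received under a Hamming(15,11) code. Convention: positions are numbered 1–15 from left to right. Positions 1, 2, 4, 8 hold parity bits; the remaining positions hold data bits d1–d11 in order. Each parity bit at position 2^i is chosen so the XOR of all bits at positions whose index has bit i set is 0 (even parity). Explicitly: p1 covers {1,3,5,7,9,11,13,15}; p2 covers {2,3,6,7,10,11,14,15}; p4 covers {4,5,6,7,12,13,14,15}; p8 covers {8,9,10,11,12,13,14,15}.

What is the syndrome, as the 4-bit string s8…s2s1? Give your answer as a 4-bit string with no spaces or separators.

s1 (pos 1,3,5,7,9,11,13,15): 0⊕1⊕1⊕0⊕0⊕1⊕1⊕0 = 0
s2 (pos 2,3,6,7,10,11,14,15): 1⊕1⊕1⊕0⊕0⊕1⊕0⊕0 = 0
s4 (pos 4,5,6,7,12,13,14,15): 0⊕1⊕1⊕0⊕1⊕1⊕0⊕0 = 0
s8 (pos 8,9,10,11,12,13,14,15): 1⊕0⊕0⊕1⊕1⊕1⊕0⊕0 = 0
Syndrome s8…s1 = 0000 → no error.

0000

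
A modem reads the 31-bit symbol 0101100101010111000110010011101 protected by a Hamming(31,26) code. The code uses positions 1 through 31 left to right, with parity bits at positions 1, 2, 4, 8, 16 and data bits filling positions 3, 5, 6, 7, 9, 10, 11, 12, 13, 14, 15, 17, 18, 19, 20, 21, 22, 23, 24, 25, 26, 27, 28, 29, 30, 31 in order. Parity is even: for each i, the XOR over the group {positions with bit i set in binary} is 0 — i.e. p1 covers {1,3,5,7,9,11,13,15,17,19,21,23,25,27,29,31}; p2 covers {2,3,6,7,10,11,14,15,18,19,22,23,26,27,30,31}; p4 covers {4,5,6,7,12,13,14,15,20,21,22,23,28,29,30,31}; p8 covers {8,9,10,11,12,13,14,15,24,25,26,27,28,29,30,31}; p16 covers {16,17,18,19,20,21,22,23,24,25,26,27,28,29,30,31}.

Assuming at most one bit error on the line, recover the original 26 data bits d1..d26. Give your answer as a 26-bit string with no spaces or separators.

s1 (pos 1,3,5,7,9,11,13,15,17,19,21,23,25,27,29,31): 0⊕0⊕1⊕0⊕0⊕0⊕0⊕1⊕0⊕0⊕1⊕0⊕0⊕1⊕1⊕1 = 0
s2 (pos 2,3,6,7,10,11,14,15,18,19,22,23,26,27,30,31): 1⊕0⊕0⊕0⊕1⊕0⊕1⊕1⊕0⊕0⊕0⊕0⊕0⊕1⊕0⊕1 = 0
s4 (pos 4,5,6,7,12,13,14,15,20,21,22,23,28,29,30,31): 1⊕1⊕0⊕0⊕1⊕0⊕1⊕1⊕1⊕1⊕0⊕0⊕1⊕1⊕0⊕1 = 0
s8 (pos 8,9,10,11,12,13,14,15,24,25,26,27,28,29,30,31): 1⊕0⊕1⊕0⊕1⊕0⊕1⊕1⊕1⊕0⊕0⊕1⊕1⊕1⊕0⊕1 = 0
s16 (pos 16,17,18,19,20,21,22,23,24,25,26,27,28,29,30,31): 1⊕0⊕0⊕0⊕1⊕1⊕0⊕0⊕1⊕0⊕0⊕1⊕1⊕1⊕0⊕1 = 0
Syndrome s16…s1 = 00000 → no error.
Read data bits from positions 3,5,6,7,9,10,11,12,13,14,15,17,18,19,20,21,22,23,24,25,26,27,28,29,30,31: 01000101011000110010011101

01000101011000110010011101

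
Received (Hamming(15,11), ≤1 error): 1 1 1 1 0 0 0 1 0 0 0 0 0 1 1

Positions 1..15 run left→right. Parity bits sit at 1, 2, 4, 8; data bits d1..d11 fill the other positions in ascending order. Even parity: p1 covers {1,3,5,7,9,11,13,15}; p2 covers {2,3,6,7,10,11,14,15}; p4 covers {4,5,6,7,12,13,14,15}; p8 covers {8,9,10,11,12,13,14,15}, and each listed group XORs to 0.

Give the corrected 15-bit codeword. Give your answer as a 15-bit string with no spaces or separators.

111100010000111

s1 (pos 1,3,5,7,9,11,13,15): 1⊕1⊕0⊕0⊕0⊕0⊕0⊕1 = 1
s2 (pos 2,3,6,7,10,11,14,15): 1⊕1⊕0⊕0⊕0⊕0⊕1⊕1 = 0
s4 (pos 4,5,6,7,12,13,14,15): 1⊕0⊕0⊕0⊕0⊕0⊕1⊕1 = 1
s8 (pos 8,9,10,11,12,13,14,15): 1⊕0⊕0⊕0⊕0⊕0⊕1⊕1 = 1
Syndrome s8…s1 = 1101 → error at position 13.
Flip position 13: 111100010000011 → 111100010000111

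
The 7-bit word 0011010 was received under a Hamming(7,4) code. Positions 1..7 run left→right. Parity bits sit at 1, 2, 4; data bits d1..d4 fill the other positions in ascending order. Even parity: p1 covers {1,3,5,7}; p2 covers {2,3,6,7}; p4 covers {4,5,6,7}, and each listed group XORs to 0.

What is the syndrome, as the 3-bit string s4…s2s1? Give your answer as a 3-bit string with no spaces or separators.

s1 (pos 1,3,5,7): 0⊕1⊕0⊕0 = 1
s2 (pos 2,3,6,7): 0⊕1⊕1⊕0 = 0
s4 (pos 4,5,6,7): 1⊕0⊕1⊕0 = 0
Syndrome s4…s1 = 001 → error at position 1.

001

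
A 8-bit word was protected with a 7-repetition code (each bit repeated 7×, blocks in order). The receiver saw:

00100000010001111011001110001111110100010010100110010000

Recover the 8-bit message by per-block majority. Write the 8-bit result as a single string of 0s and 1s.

Block 1 (0010000): 1 one → 0
Block 2 (0010001): 2 ones → 0
Block 3 (1110110): 5 ones → 1
Block 4 (0111000): 3 ones → 0
Block 5 (1111110): 6 ones → 1
Block 6 (1000100): 2 ones → 0
Block 7 (1010011): 4 ones → 1
Block 8 (0010000): 1 one → 0

00101010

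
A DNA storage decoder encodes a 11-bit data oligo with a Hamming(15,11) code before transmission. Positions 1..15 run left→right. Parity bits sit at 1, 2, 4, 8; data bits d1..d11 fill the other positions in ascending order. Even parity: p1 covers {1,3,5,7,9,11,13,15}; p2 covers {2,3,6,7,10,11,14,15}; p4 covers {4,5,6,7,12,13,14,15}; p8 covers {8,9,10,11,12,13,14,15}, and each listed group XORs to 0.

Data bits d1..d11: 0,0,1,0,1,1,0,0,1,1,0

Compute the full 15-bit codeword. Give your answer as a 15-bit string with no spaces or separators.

010101001100110

Place data at non-parity positions: p1 p2 0 p4 0 1 0 p8 1 1 0 0 1 1 0
p1 (pos 1,3,5,7,9,11,13,15): XOR of data positions = 0⊕0⊕0⊕1⊕0⊕1⊕0 = 0
p2 (pos 2,3,6,7,10,11,14,15): XOR of data positions = 0⊕1⊕0⊕1⊕0⊕1⊕0 = 1
p4 (pos 4,5,6,7,12,13,14,15): XOR of data positions = 0⊕1⊕0⊕0⊕1⊕1⊕0 = 1
p8 (pos 8,9,10,11,12,13,14,15): XOR of data positions = 1⊕1⊕0⊕0⊕1⊕1⊕0 = 0
Codeword: 010101001100110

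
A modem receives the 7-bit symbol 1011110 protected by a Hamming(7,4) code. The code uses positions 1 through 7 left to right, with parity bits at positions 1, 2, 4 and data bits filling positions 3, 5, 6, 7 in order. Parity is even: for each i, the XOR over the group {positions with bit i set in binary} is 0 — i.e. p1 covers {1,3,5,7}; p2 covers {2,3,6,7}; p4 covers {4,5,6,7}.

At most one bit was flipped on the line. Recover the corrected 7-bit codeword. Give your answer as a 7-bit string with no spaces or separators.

s1 (pos 1,3,5,7): 1⊕1⊕1⊕0 = 1
s2 (pos 2,3,6,7): 0⊕1⊕1⊕0 = 0
s4 (pos 4,5,6,7): 1⊕1⊕1⊕0 = 1
Syndrome s4…s1 = 101 → error at position 5.
Flip position 5: 1011110 → 1011010

1011010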